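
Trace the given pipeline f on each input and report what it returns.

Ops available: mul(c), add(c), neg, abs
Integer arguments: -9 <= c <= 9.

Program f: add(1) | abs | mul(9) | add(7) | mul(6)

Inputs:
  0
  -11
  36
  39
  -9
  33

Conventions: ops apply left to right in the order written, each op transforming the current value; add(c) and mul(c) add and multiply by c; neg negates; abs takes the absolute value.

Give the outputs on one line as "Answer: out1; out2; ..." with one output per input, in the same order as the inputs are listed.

Execution, op by op:
  0 -> 1 -> 1 -> 9 -> 16 -> 96
  -11 -> -10 -> 10 -> 90 -> 97 -> 582
  36 -> 37 -> 37 -> 333 -> 340 -> 2040
  39 -> 40 -> 40 -> 360 -> 367 -> 2202
  -9 -> -8 -> 8 -> 72 -> 79 -> 474
  33 -> 34 -> 34 -> 306 -> 313 -> 1878

96; 582; 2040; 2202; 474; 1878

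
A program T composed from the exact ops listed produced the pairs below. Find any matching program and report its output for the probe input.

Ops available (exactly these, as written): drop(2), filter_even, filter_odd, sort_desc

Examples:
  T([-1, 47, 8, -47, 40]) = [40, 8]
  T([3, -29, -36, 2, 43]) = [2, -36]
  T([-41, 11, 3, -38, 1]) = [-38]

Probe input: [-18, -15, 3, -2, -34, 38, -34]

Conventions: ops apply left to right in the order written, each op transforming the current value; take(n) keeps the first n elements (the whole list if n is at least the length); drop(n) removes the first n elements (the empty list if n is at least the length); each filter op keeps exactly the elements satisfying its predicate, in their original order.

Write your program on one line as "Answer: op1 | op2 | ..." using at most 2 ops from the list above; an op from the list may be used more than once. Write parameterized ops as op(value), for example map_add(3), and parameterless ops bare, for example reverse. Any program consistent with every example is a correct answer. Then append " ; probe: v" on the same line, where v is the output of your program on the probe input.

filter_even | sort_desc ; probe: [38, -2, -18, -34, -34]

Check, running the answer program on each example:
  [-1, 47, 8, -47, 40] -> [8, 40] -> [40, 8]
  [3, -29, -36, 2, 43] -> [-36, 2] -> [2, -36]
  [-41, 11, 3, -38, 1] -> [-38] -> [-38]
  probe: [-18, -15, 3, -2, -34, 38, -34] -> [-18, -2, -34, 38, -34] -> [38, -2, -18, -34, -34]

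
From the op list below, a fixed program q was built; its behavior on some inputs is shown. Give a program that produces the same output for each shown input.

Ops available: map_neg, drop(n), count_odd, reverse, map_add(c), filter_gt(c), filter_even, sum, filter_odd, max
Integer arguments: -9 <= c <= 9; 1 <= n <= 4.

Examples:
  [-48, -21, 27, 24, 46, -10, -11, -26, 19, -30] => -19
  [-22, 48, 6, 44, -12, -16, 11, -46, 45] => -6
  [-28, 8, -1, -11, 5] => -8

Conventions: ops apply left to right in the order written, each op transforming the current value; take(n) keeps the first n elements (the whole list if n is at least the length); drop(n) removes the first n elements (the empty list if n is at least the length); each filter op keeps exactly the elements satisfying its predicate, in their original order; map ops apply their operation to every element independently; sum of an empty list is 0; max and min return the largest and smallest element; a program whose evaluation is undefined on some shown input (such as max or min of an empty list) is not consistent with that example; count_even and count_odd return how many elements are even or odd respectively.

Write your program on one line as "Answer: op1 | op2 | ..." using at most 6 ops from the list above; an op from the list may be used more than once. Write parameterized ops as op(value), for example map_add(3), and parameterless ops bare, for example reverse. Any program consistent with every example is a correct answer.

reverse | filter_gt(-7) | filter_gt(5) | map_neg | max

Check, running the answer program on each example:
  [-48, -21, 27, 24, 46, -10, -11, -26, 19, -30] -> [-30, 19, -26, -11, -10, 46, 24, 27, -21, -48] -> [19, 46, 24, 27] -> [19, 46, 24, 27] -> [-19, -46, -24, -27] -> -19
  [-22, 48, 6, 44, -12, -16, 11, -46, 45] -> [45, -46, 11, -16, -12, 44, 6, 48, -22] -> [45, 11, 44, 6, 48] -> [45, 11, 44, 6, 48] -> [-45, -11, -44, -6, -48] -> -6
  [-28, 8, -1, -11, 5] -> [5, -11, -1, 8, -28] -> [5, -1, 8] -> [8] -> [-8] -> -8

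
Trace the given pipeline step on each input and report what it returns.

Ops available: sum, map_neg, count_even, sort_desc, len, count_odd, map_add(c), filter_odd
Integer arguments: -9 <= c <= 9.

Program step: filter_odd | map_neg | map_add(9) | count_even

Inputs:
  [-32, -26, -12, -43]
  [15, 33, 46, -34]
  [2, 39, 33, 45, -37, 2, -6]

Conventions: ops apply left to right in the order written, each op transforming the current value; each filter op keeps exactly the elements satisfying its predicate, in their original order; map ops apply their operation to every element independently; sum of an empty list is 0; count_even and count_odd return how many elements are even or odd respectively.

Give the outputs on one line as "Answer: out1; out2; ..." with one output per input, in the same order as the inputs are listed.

1; 2; 4

Execution, op by op:
  [-32, -26, -12, -43] -> [-43] -> [43] -> [52] -> 1
  [15, 33, 46, -34] -> [15, 33] -> [-15, -33] -> [-6, -24] -> 2
  [2, 39, 33, 45, -37, 2, -6] -> [39, 33, 45, -37] -> [-39, -33, -45, 37] -> [-30, -24, -36, 46] -> 4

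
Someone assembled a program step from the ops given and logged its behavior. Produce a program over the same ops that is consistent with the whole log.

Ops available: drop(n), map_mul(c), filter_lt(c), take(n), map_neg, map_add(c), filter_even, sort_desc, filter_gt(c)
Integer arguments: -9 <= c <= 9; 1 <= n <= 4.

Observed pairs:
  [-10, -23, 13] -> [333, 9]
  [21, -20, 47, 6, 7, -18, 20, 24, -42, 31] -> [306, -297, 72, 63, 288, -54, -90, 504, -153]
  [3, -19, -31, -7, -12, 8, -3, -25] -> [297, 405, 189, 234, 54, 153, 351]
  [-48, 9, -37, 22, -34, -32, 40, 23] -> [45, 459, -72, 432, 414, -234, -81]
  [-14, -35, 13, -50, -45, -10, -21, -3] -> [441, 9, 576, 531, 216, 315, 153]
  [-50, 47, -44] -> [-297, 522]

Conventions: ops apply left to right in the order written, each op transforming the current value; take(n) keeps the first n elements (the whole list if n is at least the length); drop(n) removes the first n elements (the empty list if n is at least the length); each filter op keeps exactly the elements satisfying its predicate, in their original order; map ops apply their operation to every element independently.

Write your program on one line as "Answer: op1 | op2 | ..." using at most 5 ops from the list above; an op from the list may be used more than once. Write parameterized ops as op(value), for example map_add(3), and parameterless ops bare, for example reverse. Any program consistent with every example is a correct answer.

map_add(-5) | map_add(-9) | drop(1) | map_mul(-9)

Check, running the answer program on each example:
  [-10, -23, 13] -> [-15, -28, 8] -> [-24, -37, -1] -> [-37, -1] -> [333, 9]
  [21, -20, 47, 6, 7, -18, 20, 24, -42, 31] -> [16, -25, 42, 1, 2, -23, 15, 19, -47, 26] -> [7, -34, 33, -8, -7, -32, 6, 10, -56, 17] -> [-34, 33, -8, -7, -32, 6, 10, -56, 17] -> [306, -297, 72, 63, 288, -54, -90, 504, -153]
  [3, -19, -31, -7, -12, 8, -3, -25] -> [-2, -24, -36, -12, -17, 3, -8, -30] -> [-11, -33, -45, -21, -26, -6, -17, -39] -> [-33, -45, -21, -26, -6, -17, -39] -> [297, 405, 189, 234, 54, 153, 351]
  [-48, 9, -37, 22, -34, -32, 40, 23] -> [-53, 4, -42, 17, -39, -37, 35, 18] -> [-62, -5, -51, 8, -48, -46, 26, 9] -> [-5, -51, 8, -48, -46, 26, 9] -> [45, 459, -72, 432, 414, -234, -81]
  [-14, -35, 13, -50, -45, -10, -21, -3] -> [-19, -40, 8, -55, -50, -15, -26, -8] -> [-28, -49, -1, -64, -59, -24, -35, -17] -> [-49, -1, -64, -59, -24, -35, -17] -> [441, 9, 576, 531, 216, 315, 153]
  [-50, 47, -44] -> [-55, 42, -49] -> [-64, 33, -58] -> [33, -58] -> [-297, 522]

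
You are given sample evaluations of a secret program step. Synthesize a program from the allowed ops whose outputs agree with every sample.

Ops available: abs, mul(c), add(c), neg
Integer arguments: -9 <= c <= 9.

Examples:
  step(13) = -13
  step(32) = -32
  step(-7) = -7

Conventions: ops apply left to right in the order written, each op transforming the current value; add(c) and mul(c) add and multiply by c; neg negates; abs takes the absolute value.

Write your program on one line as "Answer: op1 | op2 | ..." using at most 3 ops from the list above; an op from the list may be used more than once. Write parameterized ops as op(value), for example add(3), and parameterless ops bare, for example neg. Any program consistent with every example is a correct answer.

abs | neg

Check, running the answer program on each example:
  13 -> 13 -> -13
  32 -> 32 -> -32
  -7 -> 7 -> -7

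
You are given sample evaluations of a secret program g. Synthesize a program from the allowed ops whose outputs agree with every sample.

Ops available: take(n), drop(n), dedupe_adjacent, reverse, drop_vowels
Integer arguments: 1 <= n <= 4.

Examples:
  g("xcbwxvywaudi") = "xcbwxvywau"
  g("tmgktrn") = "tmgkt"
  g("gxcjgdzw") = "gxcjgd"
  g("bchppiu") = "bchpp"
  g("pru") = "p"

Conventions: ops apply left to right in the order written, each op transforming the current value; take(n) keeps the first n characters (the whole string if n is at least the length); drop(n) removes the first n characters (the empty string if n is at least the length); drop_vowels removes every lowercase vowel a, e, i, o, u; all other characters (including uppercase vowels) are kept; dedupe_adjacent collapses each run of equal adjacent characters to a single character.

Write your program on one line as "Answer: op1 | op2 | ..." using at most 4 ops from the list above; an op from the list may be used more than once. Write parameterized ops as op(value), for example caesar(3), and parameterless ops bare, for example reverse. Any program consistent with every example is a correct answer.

reverse | drop(2) | reverse

Check, running the answer program on each example:
  "xcbwxvywaudi" -> "iduawyvxwbcx" -> "uawyvxwbcx" -> "xcbwxvywau"
  "tmgktrn" -> "nrtkgmt" -> "tkgmt" -> "tmgkt"
  "gxcjgdzw" -> "wzdgjcxg" -> "dgjcxg" -> "gxcjgd"
  "bchppiu" -> "uipphcb" -> "pphcb" -> "bchpp"
  "pru" -> "urp" -> "p" -> "p"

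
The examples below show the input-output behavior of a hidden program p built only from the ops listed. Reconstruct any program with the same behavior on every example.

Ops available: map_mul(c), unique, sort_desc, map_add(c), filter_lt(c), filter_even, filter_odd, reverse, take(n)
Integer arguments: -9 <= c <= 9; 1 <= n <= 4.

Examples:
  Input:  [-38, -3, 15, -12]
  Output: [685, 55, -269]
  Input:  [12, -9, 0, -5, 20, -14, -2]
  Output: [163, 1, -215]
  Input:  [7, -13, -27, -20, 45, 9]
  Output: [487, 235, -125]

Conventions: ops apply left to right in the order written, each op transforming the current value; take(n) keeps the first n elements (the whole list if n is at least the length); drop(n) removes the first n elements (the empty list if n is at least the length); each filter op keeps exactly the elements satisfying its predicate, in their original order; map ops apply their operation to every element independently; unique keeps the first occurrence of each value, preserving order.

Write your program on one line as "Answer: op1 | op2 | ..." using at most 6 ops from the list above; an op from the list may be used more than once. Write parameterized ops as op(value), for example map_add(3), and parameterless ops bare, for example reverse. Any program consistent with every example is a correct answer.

map_mul(6) | take(3) | map_mul(-3) | map_add(1) | sort_desc

Check, running the answer program on each example:
  [-38, -3, 15, -12] -> [-228, -18, 90, -72] -> [-228, -18, 90] -> [684, 54, -270] -> [685, 55, -269] -> [685, 55, -269]
  [12, -9, 0, -5, 20, -14, -2] -> [72, -54, 0, -30, 120, -84, -12] -> [72, -54, 0] -> [-216, 162, 0] -> [-215, 163, 1] -> [163, 1, -215]
  [7, -13, -27, -20, 45, 9] -> [42, -78, -162, -120, 270, 54] -> [42, -78, -162] -> [-126, 234, 486] -> [-125, 235, 487] -> [487, 235, -125]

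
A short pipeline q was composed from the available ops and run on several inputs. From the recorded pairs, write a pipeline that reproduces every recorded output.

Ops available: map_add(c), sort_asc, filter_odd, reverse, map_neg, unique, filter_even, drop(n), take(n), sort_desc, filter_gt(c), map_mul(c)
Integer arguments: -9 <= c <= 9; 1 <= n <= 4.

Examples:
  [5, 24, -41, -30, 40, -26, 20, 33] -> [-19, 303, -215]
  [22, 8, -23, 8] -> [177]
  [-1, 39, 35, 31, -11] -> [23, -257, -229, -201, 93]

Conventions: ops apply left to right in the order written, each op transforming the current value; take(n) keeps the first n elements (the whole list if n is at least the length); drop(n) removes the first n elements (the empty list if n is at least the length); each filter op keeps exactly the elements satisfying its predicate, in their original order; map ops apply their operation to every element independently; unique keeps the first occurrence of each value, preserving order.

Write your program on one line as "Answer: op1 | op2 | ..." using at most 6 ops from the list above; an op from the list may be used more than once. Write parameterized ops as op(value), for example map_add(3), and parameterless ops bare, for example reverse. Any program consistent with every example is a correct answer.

map_neg | map_add(1) | filter_even | map_mul(7) | map_add(9)

Check, running the answer program on each example:
  [5, 24, -41, -30, 40, -26, 20, 33] -> [-5, -24, 41, 30, -40, 26, -20, -33] -> [-4, -23, 42, 31, -39, 27, -19, -32] -> [-4, 42, -32] -> [-28, 294, -224] -> [-19, 303, -215]
  [22, 8, -23, 8] -> [-22, -8, 23, -8] -> [-21, -7, 24, -7] -> [24] -> [168] -> [177]
  [-1, 39, 35, 31, -11] -> [1, -39, -35, -31, 11] -> [2, -38, -34, -30, 12] -> [2, -38, -34, -30, 12] -> [14, -266, -238, -210, 84] -> [23, -257, -229, -201, 93]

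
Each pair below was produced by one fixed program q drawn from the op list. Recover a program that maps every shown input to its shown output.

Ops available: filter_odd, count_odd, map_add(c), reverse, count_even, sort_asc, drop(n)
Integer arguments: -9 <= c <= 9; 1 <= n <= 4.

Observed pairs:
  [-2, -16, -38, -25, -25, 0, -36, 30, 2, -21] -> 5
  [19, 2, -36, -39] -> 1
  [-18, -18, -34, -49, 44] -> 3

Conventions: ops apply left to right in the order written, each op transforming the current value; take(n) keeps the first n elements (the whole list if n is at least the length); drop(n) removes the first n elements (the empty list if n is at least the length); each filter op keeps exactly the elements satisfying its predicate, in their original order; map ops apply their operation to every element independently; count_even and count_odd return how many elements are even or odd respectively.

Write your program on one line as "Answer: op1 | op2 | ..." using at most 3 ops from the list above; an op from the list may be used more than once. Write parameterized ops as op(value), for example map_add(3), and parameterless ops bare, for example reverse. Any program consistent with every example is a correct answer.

sort_asc | drop(2) | count_even

Check, running the answer program on each example:
  [-2, -16, -38, -25, -25, 0, -36, 30, 2, -21] -> [-38, -36, -25, -25, -21, -16, -2, 0, 2, 30] -> [-25, -25, -21, -16, -2, 0, 2, 30] -> 5
  [19, 2, -36, -39] -> [-39, -36, 2, 19] -> [2, 19] -> 1
  [-18, -18, -34, -49, 44] -> [-49, -34, -18, -18, 44] -> [-18, -18, 44] -> 3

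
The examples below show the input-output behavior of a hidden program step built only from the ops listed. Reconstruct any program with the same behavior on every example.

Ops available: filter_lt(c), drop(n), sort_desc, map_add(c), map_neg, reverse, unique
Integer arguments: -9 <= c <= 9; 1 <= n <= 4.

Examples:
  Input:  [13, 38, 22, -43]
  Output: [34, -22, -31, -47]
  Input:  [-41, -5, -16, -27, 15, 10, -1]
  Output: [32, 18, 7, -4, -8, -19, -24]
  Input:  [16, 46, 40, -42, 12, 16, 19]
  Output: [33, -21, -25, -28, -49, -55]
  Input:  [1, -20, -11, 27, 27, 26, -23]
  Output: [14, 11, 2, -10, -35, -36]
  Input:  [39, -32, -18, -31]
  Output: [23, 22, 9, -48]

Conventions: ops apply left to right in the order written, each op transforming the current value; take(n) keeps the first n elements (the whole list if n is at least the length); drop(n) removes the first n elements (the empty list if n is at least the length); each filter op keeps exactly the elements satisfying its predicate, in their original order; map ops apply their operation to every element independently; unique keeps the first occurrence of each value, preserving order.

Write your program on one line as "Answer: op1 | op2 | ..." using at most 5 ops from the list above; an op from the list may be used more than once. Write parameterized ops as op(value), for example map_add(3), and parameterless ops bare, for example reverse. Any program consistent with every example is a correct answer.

map_neg | sort_desc | map_add(-5) | unique | map_add(-4)

Check, running the answer program on each example:
  [13, 38, 22, -43] -> [-13, -38, -22, 43] -> [43, -13, -22, -38] -> [38, -18, -27, -43] -> [38, -18, -27, -43] -> [34, -22, -31, -47]
  [-41, -5, -16, -27, 15, 10, -1] -> [41, 5, 16, 27, -15, -10, 1] -> [41, 27, 16, 5, 1, -10, -15] -> [36, 22, 11, 0, -4, -15, -20] -> [36, 22, 11, 0, -4, -15, -20] -> [32, 18, 7, -4, -8, -19, -24]
  [16, 46, 40, -42, 12, 16, 19] -> [-16, -46, -40, 42, -12, -16, -19] -> [42, -12, -16, -16, -19, -40, -46] -> [37, -17, -21, -21, -24, -45, -51] -> [37, -17, -21, -24, -45, -51] -> [33, -21, -25, -28, -49, -55]
  [1, -20, -11, 27, 27, 26, -23] -> [-1, 20, 11, -27, -27, -26, 23] -> [23, 20, 11, -1, -26, -27, -27] -> [18, 15, 6, -6, -31, -32, -32] -> [18, 15, 6, -6, -31, -32] -> [14, 11, 2, -10, -35, -36]
  [39, -32, -18, -31] -> [-39, 32, 18, 31] -> [32, 31, 18, -39] -> [27, 26, 13, -44] -> [27, 26, 13, -44] -> [23, 22, 9, -48]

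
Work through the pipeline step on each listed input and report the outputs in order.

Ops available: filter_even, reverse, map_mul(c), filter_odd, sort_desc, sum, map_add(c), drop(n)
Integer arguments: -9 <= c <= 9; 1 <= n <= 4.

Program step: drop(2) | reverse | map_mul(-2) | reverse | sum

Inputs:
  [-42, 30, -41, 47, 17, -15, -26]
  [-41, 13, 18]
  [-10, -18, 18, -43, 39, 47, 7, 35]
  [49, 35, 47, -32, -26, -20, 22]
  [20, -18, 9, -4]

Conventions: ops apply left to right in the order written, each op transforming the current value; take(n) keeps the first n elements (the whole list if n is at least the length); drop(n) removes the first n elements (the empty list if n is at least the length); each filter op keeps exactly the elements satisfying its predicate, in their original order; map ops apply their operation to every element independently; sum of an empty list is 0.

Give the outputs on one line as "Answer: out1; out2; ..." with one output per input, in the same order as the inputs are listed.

Execution, op by op:
  [-42, 30, -41, 47, 17, -15, -26] -> [-41, 47, 17, -15, -26] -> [-26, -15, 17, 47, -41] -> [52, 30, -34, -94, 82] -> [82, -94, -34, 30, 52] -> 36
  [-41, 13, 18] -> [18] -> [18] -> [-36] -> [-36] -> -36
  [-10, -18, 18, -43, 39, 47, 7, 35] -> [18, -43, 39, 47, 7, 35] -> [35, 7, 47, 39, -43, 18] -> [-70, -14, -94, -78, 86, -36] -> [-36, 86, -78, -94, -14, -70] -> -206
  [49, 35, 47, -32, -26, -20, 22] -> [47, -32, -26, -20, 22] -> [22, -20, -26, -32, 47] -> [-44, 40, 52, 64, -94] -> [-94, 64, 52, 40, -44] -> 18
  [20, -18, 9, -4] -> [9, -4] -> [-4, 9] -> [8, -18] -> [-18, 8] -> -10

36; -36; -206; 18; -10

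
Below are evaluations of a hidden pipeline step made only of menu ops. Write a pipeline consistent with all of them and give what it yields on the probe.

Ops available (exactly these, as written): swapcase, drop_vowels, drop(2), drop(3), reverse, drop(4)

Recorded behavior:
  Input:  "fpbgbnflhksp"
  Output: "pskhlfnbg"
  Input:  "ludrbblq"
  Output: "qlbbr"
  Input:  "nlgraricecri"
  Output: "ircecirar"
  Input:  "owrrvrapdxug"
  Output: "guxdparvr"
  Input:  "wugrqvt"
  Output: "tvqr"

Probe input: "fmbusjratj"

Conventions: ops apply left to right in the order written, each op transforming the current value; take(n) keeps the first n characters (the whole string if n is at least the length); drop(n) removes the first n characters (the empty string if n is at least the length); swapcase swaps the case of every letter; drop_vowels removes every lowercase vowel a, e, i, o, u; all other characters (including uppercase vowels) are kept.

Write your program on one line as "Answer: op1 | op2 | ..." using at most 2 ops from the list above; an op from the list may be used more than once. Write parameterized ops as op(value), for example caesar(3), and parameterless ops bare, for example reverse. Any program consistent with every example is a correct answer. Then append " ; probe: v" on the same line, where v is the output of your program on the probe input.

drop(3) | reverse ; probe: "jtarjsu"

Check, running the answer program on each example:
  "fpbgbnflhksp" -> "gbnflhksp" -> "pskhlfnbg"
  "ludrbblq" -> "rbblq" -> "qlbbr"
  "nlgraricecri" -> "raricecri" -> "ircecirar"
  "owrrvrapdxug" -> "rvrapdxug" -> "guxdparvr"
  "wugrqvt" -> "rqvt" -> "tvqr"
  probe: "fmbusjratj" -> "usjratj" -> "jtarjsu"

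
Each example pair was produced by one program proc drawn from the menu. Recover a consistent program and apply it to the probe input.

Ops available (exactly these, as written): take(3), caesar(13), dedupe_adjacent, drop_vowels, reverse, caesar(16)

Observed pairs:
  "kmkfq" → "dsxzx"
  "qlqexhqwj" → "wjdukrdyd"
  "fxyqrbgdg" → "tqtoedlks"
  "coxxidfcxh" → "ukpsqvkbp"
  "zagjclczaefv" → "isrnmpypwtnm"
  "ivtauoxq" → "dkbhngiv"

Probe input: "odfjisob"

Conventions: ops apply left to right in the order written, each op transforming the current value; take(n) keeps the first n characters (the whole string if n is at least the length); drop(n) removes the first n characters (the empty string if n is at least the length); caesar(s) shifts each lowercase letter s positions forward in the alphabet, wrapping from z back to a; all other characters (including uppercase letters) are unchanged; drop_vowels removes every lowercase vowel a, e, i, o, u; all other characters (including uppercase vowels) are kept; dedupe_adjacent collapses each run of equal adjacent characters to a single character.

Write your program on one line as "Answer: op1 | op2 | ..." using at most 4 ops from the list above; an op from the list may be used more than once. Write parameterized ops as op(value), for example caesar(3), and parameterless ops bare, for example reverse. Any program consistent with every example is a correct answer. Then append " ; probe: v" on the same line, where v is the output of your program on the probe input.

dedupe_adjacent | caesar(13) | reverse ; probe: "obfvwsqb"

Check, running the answer program on each example:
  "kmkfq" -> "kmkfq" -> "xzxsd" -> "dsxzx"
  "qlqexhqwj" -> "qlqexhqwj" -> "dydrkudjw" -> "wjdukrdyd"
  "fxyqrbgdg" -> "fxyqrbgdg" -> "skldeotqt" -> "tqtoedlks"
  "coxxidfcxh" -> "coxidfcxh" -> "pbkvqspku" -> "ukpsqvkbp"
  "zagjclczaefv" -> "zagjclczaefv" -> "mntwpypmnrsi" -> "isrnmpypwtnm"
  "ivtauoxq" -> "ivtauoxq" -> "vignhbkd" -> "dkbhngiv"
  probe: "odfjisob" -> "odfjisob" -> "bqswvfbo" -> "obfvwsqb"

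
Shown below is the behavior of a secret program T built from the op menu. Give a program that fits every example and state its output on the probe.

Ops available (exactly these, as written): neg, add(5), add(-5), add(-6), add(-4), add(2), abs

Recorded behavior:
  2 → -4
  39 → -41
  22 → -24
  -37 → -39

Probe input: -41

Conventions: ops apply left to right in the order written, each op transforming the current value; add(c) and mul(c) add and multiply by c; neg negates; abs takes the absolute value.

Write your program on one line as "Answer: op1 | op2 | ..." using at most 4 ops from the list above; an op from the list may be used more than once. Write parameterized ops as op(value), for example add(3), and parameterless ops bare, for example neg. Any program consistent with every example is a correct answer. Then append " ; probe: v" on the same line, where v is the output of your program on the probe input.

abs | add(2) | neg ; probe: -43

Check, running the answer program on each example:
  2 -> 2 -> 4 -> -4
  39 -> 39 -> 41 -> -41
  22 -> 22 -> 24 -> -24
  -37 -> 37 -> 39 -> -39
  probe: -41 -> 41 -> 43 -> -43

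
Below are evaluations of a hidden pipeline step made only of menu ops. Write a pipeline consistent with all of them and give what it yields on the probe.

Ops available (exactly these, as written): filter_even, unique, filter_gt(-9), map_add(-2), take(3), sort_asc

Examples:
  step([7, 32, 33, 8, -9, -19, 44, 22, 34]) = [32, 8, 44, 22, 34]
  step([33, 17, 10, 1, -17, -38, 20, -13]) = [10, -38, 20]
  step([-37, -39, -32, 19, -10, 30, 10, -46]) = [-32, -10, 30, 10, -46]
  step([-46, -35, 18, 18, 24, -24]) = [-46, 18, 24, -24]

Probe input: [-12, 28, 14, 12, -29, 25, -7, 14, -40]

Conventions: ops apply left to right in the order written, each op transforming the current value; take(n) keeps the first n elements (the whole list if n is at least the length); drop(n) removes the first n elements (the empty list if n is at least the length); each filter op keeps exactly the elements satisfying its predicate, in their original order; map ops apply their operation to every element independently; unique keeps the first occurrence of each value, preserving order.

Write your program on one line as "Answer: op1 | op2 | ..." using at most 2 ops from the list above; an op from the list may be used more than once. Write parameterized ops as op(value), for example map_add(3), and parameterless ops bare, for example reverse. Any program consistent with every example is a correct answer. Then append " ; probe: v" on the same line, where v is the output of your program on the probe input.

unique | filter_even ; probe: [-12, 28, 14, 12, -40]

Check, running the answer program on each example:
  [7, 32, 33, 8, -9, -19, 44, 22, 34] -> [7, 32, 33, 8, -9, -19, 44, 22, 34] -> [32, 8, 44, 22, 34]
  [33, 17, 10, 1, -17, -38, 20, -13] -> [33, 17, 10, 1, -17, -38, 20, -13] -> [10, -38, 20]
  [-37, -39, -32, 19, -10, 30, 10, -46] -> [-37, -39, -32, 19, -10, 30, 10, -46] -> [-32, -10, 30, 10, -46]
  [-46, -35, 18, 18, 24, -24] -> [-46, -35, 18, 24, -24] -> [-46, 18, 24, -24]
  probe: [-12, 28, 14, 12, -29, 25, -7, 14, -40] -> [-12, 28, 14, 12, -29, 25, -7, -40] -> [-12, 28, 14, 12, -40]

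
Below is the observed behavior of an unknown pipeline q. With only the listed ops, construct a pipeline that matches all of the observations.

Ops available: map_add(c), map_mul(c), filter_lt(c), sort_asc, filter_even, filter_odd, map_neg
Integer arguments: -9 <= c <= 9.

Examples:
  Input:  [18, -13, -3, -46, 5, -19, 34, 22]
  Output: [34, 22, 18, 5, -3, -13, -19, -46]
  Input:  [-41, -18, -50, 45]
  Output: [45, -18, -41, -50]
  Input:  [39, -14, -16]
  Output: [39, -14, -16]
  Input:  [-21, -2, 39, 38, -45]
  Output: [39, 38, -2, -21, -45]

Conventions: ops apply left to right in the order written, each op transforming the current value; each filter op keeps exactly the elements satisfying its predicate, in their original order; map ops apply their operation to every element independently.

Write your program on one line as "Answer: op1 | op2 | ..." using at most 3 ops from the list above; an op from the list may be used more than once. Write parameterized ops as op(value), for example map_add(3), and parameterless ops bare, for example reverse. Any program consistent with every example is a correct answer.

map_neg | sort_asc | map_neg

Check, running the answer program on each example:
  [18, -13, -3, -46, 5, -19, 34, 22] -> [-18, 13, 3, 46, -5, 19, -34, -22] -> [-34, -22, -18, -5, 3, 13, 19, 46] -> [34, 22, 18, 5, -3, -13, -19, -46]
  [-41, -18, -50, 45] -> [41, 18, 50, -45] -> [-45, 18, 41, 50] -> [45, -18, -41, -50]
  [39, -14, -16] -> [-39, 14, 16] -> [-39, 14, 16] -> [39, -14, -16]
  [-21, -2, 39, 38, -45] -> [21, 2, -39, -38, 45] -> [-39, -38, 2, 21, 45] -> [39, 38, -2, -21, -45]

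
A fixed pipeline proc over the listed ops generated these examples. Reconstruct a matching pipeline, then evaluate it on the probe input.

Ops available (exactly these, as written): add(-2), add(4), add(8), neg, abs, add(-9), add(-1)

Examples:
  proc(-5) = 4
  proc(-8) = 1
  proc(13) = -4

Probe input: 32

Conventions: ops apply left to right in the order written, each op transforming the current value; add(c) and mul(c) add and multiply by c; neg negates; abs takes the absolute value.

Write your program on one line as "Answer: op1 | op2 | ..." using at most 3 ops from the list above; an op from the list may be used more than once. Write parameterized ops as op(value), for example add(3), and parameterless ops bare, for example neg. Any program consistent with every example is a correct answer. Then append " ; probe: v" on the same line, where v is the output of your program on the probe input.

abs | add(-9) | neg ; probe: -23

Check, running the answer program on each example:
  -5 -> 5 -> -4 -> 4
  -8 -> 8 -> -1 -> 1
  13 -> 13 -> 4 -> -4
  probe: 32 -> 32 -> 23 -> -23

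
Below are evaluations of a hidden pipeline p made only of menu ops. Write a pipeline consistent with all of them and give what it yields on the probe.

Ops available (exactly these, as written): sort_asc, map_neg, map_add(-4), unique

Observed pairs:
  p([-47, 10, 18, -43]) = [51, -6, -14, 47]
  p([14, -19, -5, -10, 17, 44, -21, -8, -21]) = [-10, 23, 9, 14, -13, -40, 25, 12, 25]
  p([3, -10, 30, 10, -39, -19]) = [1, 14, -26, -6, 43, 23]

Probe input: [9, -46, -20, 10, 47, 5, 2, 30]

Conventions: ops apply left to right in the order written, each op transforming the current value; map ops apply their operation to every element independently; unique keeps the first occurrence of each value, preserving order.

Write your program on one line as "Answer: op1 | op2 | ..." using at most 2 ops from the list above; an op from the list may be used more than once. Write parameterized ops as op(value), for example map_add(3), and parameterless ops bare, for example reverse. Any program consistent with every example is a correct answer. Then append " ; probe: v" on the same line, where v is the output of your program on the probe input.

map_add(-4) | map_neg ; probe: [-5, 50, 24, -6, -43, -1, 2, -26]

Check, running the answer program on each example:
  [-47, 10, 18, -43] -> [-51, 6, 14, -47] -> [51, -6, -14, 47]
  [14, -19, -5, -10, 17, 44, -21, -8, -21] -> [10, -23, -9, -14, 13, 40, -25, -12, -25] -> [-10, 23, 9, 14, -13, -40, 25, 12, 25]
  [3, -10, 30, 10, -39, -19] -> [-1, -14, 26, 6, -43, -23] -> [1, 14, -26, -6, 43, 23]
  probe: [9, -46, -20, 10, 47, 5, 2, 30] -> [5, -50, -24, 6, 43, 1, -2, 26] -> [-5, 50, 24, -6, -43, -1, 2, -26]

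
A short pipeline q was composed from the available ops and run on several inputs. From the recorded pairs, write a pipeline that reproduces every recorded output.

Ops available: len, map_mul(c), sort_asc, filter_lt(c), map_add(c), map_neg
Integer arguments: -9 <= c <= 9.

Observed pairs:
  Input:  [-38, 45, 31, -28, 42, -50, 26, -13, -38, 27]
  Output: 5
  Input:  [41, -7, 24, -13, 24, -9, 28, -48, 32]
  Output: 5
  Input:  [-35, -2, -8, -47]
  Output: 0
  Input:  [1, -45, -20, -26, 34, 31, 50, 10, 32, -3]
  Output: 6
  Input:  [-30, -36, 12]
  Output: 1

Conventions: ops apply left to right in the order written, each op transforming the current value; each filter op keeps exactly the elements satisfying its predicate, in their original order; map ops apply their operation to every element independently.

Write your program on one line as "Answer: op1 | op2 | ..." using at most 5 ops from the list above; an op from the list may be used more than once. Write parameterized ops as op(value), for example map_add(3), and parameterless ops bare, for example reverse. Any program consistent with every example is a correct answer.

sort_asc | map_mul(-4) | filter_lt(1) | map_add(9) | len

Check, running the answer program on each example:
  [-38, 45, 31, -28, 42, -50, 26, -13, -38, 27] -> [-50, -38, -38, -28, -13, 26, 27, 31, 42, 45] -> [200, 152, 152, 112, 52, -104, -108, -124, -168, -180] -> [-104, -108, -124, -168, -180] -> [-95, -99, -115, -159, -171] -> 5
  [41, -7, 24, -13, 24, -9, 28, -48, 32] -> [-48, -13, -9, -7, 24, 24, 28, 32, 41] -> [192, 52, 36, 28, -96, -96, -112, -128, -164] -> [-96, -96, -112, -128, -164] -> [-87, -87, -103, -119, -155] -> 5
  [-35, -2, -8, -47] -> [-47, -35, -8, -2] -> [188, 140, 32, 8] -> [] -> [] -> 0
  [1, -45, -20, -26, 34, 31, 50, 10, 32, -3] -> [-45, -26, -20, -3, 1, 10, 31, 32, 34, 50] -> [180, 104, 80, 12, -4, -40, -124, -128, -136, -200] -> [-4, -40, -124, -128, -136, -200] -> [5, -31, -115, -119, -127, -191] -> 6
  [-30, -36, 12] -> [-36, -30, 12] -> [144, 120, -48] -> [-48] -> [-39] -> 1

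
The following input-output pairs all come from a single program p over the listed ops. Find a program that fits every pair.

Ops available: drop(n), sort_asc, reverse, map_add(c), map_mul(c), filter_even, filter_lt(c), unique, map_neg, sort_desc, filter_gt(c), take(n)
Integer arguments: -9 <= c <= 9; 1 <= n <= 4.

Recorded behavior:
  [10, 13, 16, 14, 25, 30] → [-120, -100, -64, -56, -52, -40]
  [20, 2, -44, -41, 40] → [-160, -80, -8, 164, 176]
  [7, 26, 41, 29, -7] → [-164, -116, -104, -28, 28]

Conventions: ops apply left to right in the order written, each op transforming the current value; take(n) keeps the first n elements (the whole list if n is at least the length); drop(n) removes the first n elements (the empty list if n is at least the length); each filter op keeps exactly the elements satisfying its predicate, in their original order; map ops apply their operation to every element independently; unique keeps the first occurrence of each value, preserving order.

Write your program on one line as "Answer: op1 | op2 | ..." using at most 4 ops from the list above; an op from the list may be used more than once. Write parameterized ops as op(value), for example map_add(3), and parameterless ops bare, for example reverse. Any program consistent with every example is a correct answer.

reverse | sort_desc | map_neg | map_mul(4)

Check, running the answer program on each example:
  [10, 13, 16, 14, 25, 30] -> [30, 25, 14, 16, 13, 10] -> [30, 25, 16, 14, 13, 10] -> [-30, -25, -16, -14, -13, -10] -> [-120, -100, -64, -56, -52, -40]
  [20, 2, -44, -41, 40] -> [40, -41, -44, 2, 20] -> [40, 20, 2, -41, -44] -> [-40, -20, -2, 41, 44] -> [-160, -80, -8, 164, 176]
  [7, 26, 41, 29, -7] -> [-7, 29, 41, 26, 7] -> [41, 29, 26, 7, -7] -> [-41, -29, -26, -7, 7] -> [-164, -116, -104, -28, 28]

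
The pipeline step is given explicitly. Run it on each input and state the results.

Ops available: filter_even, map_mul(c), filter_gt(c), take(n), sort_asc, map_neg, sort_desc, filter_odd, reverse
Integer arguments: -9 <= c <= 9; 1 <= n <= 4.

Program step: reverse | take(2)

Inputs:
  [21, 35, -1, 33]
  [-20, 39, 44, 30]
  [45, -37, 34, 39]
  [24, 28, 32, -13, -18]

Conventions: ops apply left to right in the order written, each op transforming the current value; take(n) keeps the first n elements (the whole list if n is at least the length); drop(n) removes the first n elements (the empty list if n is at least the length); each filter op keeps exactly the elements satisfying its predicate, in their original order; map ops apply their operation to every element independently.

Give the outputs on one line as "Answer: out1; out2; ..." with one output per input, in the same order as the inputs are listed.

[33, -1]; [30, 44]; [39, 34]; [-18, -13]

Execution, op by op:
  [21, 35, -1, 33] -> [33, -1, 35, 21] -> [33, -1]
  [-20, 39, 44, 30] -> [30, 44, 39, -20] -> [30, 44]
  [45, -37, 34, 39] -> [39, 34, -37, 45] -> [39, 34]
  [24, 28, 32, -13, -18] -> [-18, -13, 32, 28, 24] -> [-18, -13]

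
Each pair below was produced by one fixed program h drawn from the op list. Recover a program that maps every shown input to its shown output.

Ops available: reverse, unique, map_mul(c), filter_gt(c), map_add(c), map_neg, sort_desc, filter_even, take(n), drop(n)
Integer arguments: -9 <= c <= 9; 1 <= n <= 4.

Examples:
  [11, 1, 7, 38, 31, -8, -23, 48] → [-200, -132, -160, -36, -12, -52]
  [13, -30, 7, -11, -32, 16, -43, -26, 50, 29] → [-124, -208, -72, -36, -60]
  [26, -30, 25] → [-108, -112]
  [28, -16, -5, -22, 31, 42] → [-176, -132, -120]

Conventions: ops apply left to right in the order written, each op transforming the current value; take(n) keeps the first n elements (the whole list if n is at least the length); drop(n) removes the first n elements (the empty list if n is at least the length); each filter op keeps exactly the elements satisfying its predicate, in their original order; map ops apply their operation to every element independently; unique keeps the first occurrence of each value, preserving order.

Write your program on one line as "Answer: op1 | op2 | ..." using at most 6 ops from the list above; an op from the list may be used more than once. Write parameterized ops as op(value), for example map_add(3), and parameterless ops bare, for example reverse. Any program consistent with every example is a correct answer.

map_mul(4) | filter_gt(1) | map_neg | reverse | map_add(-8)

Check, running the answer program on each example:
  [11, 1, 7, 38, 31, -8, -23, 48] -> [44, 4, 28, 152, 124, -32, -92, 192] -> [44, 4, 28, 152, 124, 192] -> [-44, -4, -28, -152, -124, -192] -> [-192, -124, -152, -28, -4, -44] -> [-200, -132, -160, -36, -12, -52]
  [13, -30, 7, -11, -32, 16, -43, -26, 50, 29] -> [52, -120, 28, -44, -128, 64, -172, -104, 200, 116] -> [52, 28, 64, 200, 116] -> [-52, -28, -64, -200, -116] -> [-116, -200, -64, -28, -52] -> [-124, -208, -72, -36, -60]
  [26, -30, 25] -> [104, -120, 100] -> [104, 100] -> [-104, -100] -> [-100, -104] -> [-108, -112]
  [28, -16, -5, -22, 31, 42] -> [112, -64, -20, -88, 124, 168] -> [112, 124, 168] -> [-112, -124, -168] -> [-168, -124, -112] -> [-176, -132, -120]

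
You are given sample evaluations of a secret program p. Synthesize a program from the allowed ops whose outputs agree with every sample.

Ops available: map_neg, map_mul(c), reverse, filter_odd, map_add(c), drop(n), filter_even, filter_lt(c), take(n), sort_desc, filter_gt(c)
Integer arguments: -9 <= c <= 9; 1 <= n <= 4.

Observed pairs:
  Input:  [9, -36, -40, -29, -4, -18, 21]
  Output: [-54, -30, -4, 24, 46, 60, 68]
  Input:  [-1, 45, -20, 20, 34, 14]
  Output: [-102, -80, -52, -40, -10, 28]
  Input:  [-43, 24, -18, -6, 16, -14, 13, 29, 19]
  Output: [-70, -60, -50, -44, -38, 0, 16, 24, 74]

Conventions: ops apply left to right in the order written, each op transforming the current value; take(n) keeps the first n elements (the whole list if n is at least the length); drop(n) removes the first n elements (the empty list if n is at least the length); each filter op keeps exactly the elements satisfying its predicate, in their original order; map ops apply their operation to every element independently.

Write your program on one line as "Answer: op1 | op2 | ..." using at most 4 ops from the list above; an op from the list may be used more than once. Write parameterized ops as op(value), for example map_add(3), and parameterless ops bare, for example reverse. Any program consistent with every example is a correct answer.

sort_desc | map_add(6) | map_mul(-2)

Check, running the answer program on each example:
  [9, -36, -40, -29, -4, -18, 21] -> [21, 9, -4, -18, -29, -36, -40] -> [27, 15, 2, -12, -23, -30, -34] -> [-54, -30, -4, 24, 46, 60, 68]
  [-1, 45, -20, 20, 34, 14] -> [45, 34, 20, 14, -1, -20] -> [51, 40, 26, 20, 5, -14] -> [-102, -80, -52, -40, -10, 28]
  [-43, 24, -18, -6, 16, -14, 13, 29, 19] -> [29, 24, 19, 16, 13, -6, -14, -18, -43] -> [35, 30, 25, 22, 19, 0, -8, -12, -37] -> [-70, -60, -50, -44, -38, 0, 16, 24, 74]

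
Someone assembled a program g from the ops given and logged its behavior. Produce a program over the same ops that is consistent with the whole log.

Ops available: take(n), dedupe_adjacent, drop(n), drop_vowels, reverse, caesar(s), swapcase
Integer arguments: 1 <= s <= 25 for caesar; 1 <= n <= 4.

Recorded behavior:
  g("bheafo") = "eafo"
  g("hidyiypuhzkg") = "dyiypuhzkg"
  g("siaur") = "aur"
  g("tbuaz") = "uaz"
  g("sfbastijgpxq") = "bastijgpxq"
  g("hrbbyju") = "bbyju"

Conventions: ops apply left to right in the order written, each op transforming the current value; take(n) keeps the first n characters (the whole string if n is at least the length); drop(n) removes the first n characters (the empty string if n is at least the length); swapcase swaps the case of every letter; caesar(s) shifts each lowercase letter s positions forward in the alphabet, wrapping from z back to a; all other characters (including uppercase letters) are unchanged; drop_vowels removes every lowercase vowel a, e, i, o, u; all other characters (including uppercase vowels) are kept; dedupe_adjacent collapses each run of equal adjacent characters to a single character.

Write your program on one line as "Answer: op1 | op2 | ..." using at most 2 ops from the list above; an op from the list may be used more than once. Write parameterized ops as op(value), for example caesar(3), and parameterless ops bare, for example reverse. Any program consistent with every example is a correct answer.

drop(1) | drop(1)

Check, running the answer program on each example:
  "bheafo" -> "heafo" -> "eafo"
  "hidyiypuhzkg" -> "idyiypuhzkg" -> "dyiypuhzkg"
  "siaur" -> "iaur" -> "aur"
  "tbuaz" -> "buaz" -> "uaz"
  "sfbastijgpxq" -> "fbastijgpxq" -> "bastijgpxq"
  "hrbbyju" -> "rbbyju" -> "bbyju"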